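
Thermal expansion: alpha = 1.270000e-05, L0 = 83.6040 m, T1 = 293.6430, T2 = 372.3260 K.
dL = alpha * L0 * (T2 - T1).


dT = 78.6830 K
dL = 1.270000e-05 * 83.6040 * 78.6830 = 0.083543 m
L_final = 83.687543 m

dL = 0.083543 m


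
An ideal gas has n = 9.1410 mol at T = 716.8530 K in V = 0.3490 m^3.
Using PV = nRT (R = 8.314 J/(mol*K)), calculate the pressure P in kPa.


P = nRT/V = 9.1410 * 8.314 * 716.8530 / 0.3490
= 54479.5907 / 0.3490 = 156101.9791 Pa = 156.1020 kPa

156.1020 kPa


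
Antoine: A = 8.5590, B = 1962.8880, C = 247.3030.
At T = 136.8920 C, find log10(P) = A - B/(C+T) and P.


C+T = 384.1950
B/(C+T) = 5.1091
log10(P) = 8.5590 - 5.1091 = 3.4499
P = 10^3.4499 = 2817.7792 mmHg

2817.7792 mmHg


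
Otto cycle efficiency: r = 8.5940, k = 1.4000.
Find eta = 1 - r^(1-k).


r^(k-1) = 2.3642
eta = 1 - 1/2.3642 = 0.5770 = 57.7018%

57.7018%


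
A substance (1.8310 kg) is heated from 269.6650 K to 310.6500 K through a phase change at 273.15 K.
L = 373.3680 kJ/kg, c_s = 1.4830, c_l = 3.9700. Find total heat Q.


Q1 (sensible, solid) = 1.8310 * 1.4830 * 3.4850 = 9.4631 kJ
Q2 (latent) = 1.8310 * 373.3680 = 683.6368 kJ
Q3 (sensible, liquid) = 1.8310 * 3.9700 * 37.5000 = 272.5901 kJ
Q_total = 965.6900 kJ

965.6900 kJ


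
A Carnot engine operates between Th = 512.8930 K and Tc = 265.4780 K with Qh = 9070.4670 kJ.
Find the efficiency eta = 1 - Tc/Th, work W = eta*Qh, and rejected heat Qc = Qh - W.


eta = 1 - 265.4780/512.8930 = 0.4824
W = 0.4824 * 9070.4670 = 4375.5122 kJ
Qc = 9070.4670 - 4375.5122 = 4694.9548 kJ

eta = 48.2391%, W = 4375.5122 kJ, Qc = 4694.9548 kJ


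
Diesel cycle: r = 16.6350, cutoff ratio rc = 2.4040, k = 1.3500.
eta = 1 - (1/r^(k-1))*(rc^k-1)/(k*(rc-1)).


r^(k-1) = 2.6752
rc^k = 3.2678
eta = 0.5527 = 55.2746%

55.2746%


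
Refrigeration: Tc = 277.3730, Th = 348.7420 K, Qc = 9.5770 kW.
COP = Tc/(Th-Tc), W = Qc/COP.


COP = 277.3730 / 71.3690 = 3.8865
W = 9.5770 / 3.8865 = 2.4642 kW

COP = 3.8865, W = 2.4642 kW


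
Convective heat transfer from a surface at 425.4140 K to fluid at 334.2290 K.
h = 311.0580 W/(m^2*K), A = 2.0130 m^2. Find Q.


dT = 91.1850 K
Q = 311.0580 * 2.0130 * 91.1850 = 57096.3772 W

57096.3772 W


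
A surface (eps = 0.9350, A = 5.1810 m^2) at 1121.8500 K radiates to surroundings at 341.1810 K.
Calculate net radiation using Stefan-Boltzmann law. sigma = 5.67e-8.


T^4 = 1.5839e+12
Tsurr^4 = 1.3550e+10
Q = 0.9350 * 5.67e-8 * 5.1810 * 1.5704e+12 = 431336.5191 W

431336.5191 W


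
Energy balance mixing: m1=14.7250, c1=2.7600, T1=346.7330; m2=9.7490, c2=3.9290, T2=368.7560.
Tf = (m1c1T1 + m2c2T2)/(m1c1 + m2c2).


num = 28216.3397
den = 78.9448
Tf = 357.4185 K

357.4185 K


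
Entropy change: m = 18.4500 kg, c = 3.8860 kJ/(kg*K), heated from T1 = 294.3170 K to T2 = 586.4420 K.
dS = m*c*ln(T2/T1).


T2/T1 = 1.9926
ln(T2/T1) = 0.6894
dS = 18.4500 * 3.8860 * 0.6894 = 49.4289 kJ/K

49.4289 kJ/K


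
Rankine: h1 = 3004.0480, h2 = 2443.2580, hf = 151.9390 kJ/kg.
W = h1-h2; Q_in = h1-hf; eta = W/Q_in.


W = 560.7900 kJ/kg
Q_in = 2852.1090 kJ/kg
eta = 0.1966 = 19.6623%

eta = 19.6623%


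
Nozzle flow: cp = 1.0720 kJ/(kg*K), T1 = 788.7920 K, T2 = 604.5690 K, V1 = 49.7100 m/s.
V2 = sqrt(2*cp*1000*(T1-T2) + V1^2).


dT = 184.2230 K
2*cp*1000*dT = 394974.1120
V1^2 = 2471.0841
V2 = sqrt(397445.1961) = 630.4325 m/s

630.4325 m/s


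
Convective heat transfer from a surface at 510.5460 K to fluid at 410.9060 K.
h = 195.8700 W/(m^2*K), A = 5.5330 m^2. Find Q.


dT = 99.6400 K
Q = 195.8700 * 5.5330 * 99.6400 = 107984.7215 W

107984.7215 W


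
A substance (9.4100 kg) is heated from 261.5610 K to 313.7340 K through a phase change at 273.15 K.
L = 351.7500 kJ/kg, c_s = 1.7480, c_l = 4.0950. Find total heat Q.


Q1 (sensible, solid) = 9.4100 * 1.7480 * 11.5890 = 190.6238 kJ
Q2 (latent) = 9.4100 * 351.7500 = 3309.9675 kJ
Q3 (sensible, liquid) = 9.4100 * 4.0950 * 40.5840 = 1563.8618 kJ
Q_total = 5064.4531 kJ

5064.4531 kJ


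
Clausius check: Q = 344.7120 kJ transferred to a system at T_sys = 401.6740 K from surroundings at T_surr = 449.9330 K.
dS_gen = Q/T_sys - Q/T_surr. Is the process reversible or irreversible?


dS_sys = 344.7120/401.6740 = 0.8582 kJ/K
dS_surr = -344.7120/449.9330 = -0.7661 kJ/K
dS_gen = 0.8582 - 0.7661 = 0.0920 kJ/K (irreversible)

dS_gen = 0.0920 kJ/K, irreversible


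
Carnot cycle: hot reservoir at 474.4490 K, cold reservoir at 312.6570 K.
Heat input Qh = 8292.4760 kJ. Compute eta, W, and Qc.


eta = 1 - 312.6570/474.4490 = 0.3410
W = 0.3410 * 8292.4760 = 2827.8198 kJ
Qc = 8292.4760 - 2827.8198 = 5464.6562 kJ

eta = 34.1010%, W = 2827.8198 kJ, Qc = 5464.6562 kJ


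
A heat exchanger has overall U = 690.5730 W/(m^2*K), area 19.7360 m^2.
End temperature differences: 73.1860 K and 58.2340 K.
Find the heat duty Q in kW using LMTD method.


LMTD = 65.4255 K
Q = 690.5730 * 19.7360 * 65.4255 = 891693.7780 W = 891.6938 kW

891.6938 kW


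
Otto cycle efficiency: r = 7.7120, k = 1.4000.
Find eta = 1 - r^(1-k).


r^(k-1) = 2.2639
eta = 1 - 1/2.2639 = 0.5583 = 55.8294%

55.8294%


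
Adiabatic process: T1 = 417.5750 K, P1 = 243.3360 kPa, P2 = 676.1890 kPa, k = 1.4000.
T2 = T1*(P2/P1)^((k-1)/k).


(k-1)/k = 0.2857
(P2/P1)^exp = 1.3391
T2 = 417.5750 * 1.3391 = 559.1806 K

559.1806 K


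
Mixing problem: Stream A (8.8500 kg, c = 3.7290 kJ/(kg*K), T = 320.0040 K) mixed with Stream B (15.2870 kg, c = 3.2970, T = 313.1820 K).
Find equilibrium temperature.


num = 26345.4208
den = 83.4029
Tf = 315.8814 K

315.8814 K


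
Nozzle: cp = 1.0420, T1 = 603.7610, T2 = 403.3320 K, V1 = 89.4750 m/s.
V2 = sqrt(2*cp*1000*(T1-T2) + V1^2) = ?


dT = 200.4290 K
2*cp*1000*dT = 417694.0360
V1^2 = 8005.7756
V2 = sqrt(425699.8116) = 652.4568 m/s

652.4568 m/s


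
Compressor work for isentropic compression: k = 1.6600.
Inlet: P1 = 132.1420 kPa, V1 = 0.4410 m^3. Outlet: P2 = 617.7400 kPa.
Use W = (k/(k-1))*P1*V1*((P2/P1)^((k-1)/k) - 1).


(k-1)/k = 0.3976
(P2/P1)^exp = 1.8463
W = 2.5152 * 132.1420 * 0.4410 * (1.8463 - 1) = 124.0354 kJ

124.0354 kJ


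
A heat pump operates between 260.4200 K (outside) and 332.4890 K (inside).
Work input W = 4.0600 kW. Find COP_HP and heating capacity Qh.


COP = 332.4890 / 72.0690 = 4.6135
Qh = 4.6135 * 4.0600 = 18.7307 kW

COP = 4.6135, Qh = 18.7307 kW


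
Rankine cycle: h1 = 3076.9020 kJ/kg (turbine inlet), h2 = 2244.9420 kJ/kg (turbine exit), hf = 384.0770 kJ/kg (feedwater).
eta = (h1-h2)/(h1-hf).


W = 831.9600 kJ/kg
Q_in = 2692.8250 kJ/kg
eta = 0.3090 = 30.8954%

eta = 30.8954%


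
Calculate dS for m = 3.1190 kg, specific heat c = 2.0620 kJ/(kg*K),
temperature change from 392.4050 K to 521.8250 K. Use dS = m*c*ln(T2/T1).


T2/T1 = 1.3298
ln(T2/T1) = 0.2850
dS = 3.1190 * 2.0620 * 0.2850 = 1.8332 kJ/K

1.8332 kJ/K


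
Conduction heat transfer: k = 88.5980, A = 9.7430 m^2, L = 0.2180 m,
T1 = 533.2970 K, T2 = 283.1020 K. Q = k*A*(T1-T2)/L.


dT = 250.1950 K
Q = 88.5980 * 9.7430 * 250.1950 / 0.2180 = 990692.2225 W

990692.2225 W


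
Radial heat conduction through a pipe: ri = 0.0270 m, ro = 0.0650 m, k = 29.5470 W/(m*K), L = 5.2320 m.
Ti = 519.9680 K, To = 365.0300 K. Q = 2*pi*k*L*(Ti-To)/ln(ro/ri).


dT = 154.9380 K
ln(ro/ri) = 0.8786
Q = 2*pi*29.5470*5.2320*154.9380 / 0.8786 = 171297.9867 W

171297.9867 W


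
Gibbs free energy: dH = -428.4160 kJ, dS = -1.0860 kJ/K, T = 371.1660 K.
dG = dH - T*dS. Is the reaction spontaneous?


T*dS = 371.1660 * -1.0860 = -403.0863 kJ
dG = -428.4160 + 403.0863 = -25.3297 kJ (spontaneous)

dG = -25.3297 kJ, spontaneous


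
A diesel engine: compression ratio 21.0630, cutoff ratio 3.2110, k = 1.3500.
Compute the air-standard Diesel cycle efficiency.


r^(k-1) = 2.9056
rc^k = 4.8302
eta = 0.5584 = 55.8362%

55.8362%


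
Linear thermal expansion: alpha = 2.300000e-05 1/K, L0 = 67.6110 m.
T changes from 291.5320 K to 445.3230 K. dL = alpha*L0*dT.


dT = 153.7910 K
dL = 2.300000e-05 * 67.6110 * 153.7910 = 0.239153 m
L_final = 67.850153 m

dL = 0.239153 m


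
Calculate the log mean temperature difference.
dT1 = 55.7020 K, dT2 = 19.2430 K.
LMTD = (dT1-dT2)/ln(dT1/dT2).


dT1/dT2 = 2.8947
ln(dT1/dT2) = 1.0629
LMTD = 36.4590 / 1.0629 = 34.3024 K

34.3024 K


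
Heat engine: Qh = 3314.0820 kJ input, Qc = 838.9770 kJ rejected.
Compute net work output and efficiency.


W = 3314.0820 - 838.9770 = 2475.1050 kJ
eta = 2475.1050 / 3314.0820 = 0.7468 = 74.6845%

W = 2475.1050 kJ, eta = 74.6845%


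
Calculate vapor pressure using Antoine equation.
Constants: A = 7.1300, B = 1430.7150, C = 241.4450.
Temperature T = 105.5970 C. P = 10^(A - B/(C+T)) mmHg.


C+T = 347.0420
B/(C+T) = 4.1226
log10(P) = 7.1300 - 4.1226 = 3.0074
P = 10^3.0074 = 1017.1875 mmHg

1017.1875 mmHg


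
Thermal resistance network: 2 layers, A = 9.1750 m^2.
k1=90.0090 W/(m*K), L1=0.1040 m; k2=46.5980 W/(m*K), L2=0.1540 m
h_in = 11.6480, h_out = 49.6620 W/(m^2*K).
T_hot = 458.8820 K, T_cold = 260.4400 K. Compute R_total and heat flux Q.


R_conv_in = 1/(11.6480*9.1750) = 0.0094
R_1 = 0.1040/(90.0090*9.1750) = 0.0001
R_2 = 0.1540/(46.5980*9.1750) = 0.0004
R_conv_out = 1/(49.6620*9.1750) = 0.0022
R_total = 0.0120 K/W
Q = 198.4420 / 0.0120 = 16484.7184 W

R_total = 0.0120 K/W, Q = 16484.7184 W


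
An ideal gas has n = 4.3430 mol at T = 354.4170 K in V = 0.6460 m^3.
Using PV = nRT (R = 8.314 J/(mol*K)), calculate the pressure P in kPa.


P = nRT/V = 4.3430 * 8.314 * 354.4170 / 0.6460
= 12797.1834 / 0.6460 = 19809.8815 Pa = 19.8099 kPa

19.8099 kPa


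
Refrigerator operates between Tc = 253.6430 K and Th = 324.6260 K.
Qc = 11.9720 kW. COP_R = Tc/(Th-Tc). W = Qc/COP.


COP = 253.6430 / 70.9830 = 3.5733
W = 11.9720 / 3.5733 = 3.3504 kW

COP = 3.5733, W = 3.3504 kW


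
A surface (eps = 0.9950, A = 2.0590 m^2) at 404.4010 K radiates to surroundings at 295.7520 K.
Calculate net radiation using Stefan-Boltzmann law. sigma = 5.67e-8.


T^4 = 2.6745e+10
Tsurr^4 = 7.6509e+09
Q = 0.9950 * 5.67e-8 * 2.0590 * 1.9095e+10 = 2218.0492 W

2218.0492 W


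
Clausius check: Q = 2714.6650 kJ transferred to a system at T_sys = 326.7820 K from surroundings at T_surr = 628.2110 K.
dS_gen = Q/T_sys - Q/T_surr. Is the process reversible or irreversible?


dS_sys = 2714.6650/326.7820 = 8.3073 kJ/K
dS_surr = -2714.6650/628.2110 = -4.3213 kJ/K
dS_gen = 8.3073 - 4.3213 = 3.9860 kJ/K (irreversible)

dS_gen = 3.9860 kJ/K, irreversible


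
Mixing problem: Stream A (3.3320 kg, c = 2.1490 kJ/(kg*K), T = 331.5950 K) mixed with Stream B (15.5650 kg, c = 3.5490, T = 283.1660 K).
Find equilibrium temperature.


num = 18016.5176
den = 62.4007
Tf = 288.7232 K

288.7232 K


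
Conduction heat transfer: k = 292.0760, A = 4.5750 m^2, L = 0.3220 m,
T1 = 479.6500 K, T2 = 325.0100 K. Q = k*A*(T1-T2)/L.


dT = 154.6400 K
Q = 292.0760 * 4.5750 * 154.6400 / 0.3220 = 641730.8830 W

641730.8830 W


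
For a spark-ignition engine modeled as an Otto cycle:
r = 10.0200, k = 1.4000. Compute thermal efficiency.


r^(k-1) = 2.5139
eta = 1 - 1/2.5139 = 0.6022 = 60.2211%

60.2211%


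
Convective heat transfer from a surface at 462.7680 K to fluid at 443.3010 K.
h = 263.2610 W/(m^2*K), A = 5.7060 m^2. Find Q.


dT = 19.4670 K
Q = 263.2610 * 5.7060 * 19.4670 = 29242.6902 W

29242.6902 W


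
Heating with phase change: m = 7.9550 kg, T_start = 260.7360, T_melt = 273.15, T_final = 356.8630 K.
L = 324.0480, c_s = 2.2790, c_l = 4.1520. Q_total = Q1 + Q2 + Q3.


Q1 (sensible, solid) = 7.9550 * 2.2790 * 12.4140 = 225.0589 kJ
Q2 (latent) = 7.9550 * 324.0480 = 2577.8018 kJ
Q3 (sensible, liquid) = 7.9550 * 4.1520 * 83.7130 = 2764.9701 kJ
Q_total = 5567.8308 kJ

5567.8308 kJ


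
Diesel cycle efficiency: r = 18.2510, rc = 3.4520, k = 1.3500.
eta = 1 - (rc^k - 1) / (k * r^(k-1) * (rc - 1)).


r^(k-1) = 2.7634
rc^k = 5.3259
eta = 0.5271 = 52.7094%

52.7094%


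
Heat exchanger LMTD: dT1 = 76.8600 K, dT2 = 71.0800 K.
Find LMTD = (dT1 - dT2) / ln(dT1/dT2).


dT1/dT2 = 1.0813
ln(dT1/dT2) = 0.0782
LMTD = 5.7800 / 0.0782 = 73.9323 K

73.9323 K


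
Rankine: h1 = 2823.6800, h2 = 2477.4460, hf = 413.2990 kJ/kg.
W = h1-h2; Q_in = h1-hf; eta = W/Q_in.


W = 346.2340 kJ/kg
Q_in = 2410.3810 kJ/kg
eta = 0.1436 = 14.3643%

eta = 14.3643%


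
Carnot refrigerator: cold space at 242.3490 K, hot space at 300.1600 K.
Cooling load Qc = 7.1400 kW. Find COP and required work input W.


COP = 242.3490 / 57.8110 = 4.1921
W = 7.1400 / 4.1921 = 1.7032 kW

COP = 4.1921, W = 1.7032 kW


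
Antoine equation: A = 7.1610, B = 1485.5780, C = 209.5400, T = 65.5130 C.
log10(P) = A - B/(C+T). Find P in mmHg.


C+T = 275.0530
B/(C+T) = 5.4011
log10(P) = 7.1610 - 5.4011 = 1.7599
P = 10^1.7599 = 57.5359 mmHg

57.5359 mmHg


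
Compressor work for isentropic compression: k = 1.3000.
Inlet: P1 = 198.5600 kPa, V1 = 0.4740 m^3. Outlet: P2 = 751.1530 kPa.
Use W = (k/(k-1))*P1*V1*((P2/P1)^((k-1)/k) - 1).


(k-1)/k = 0.2308
(P2/P1)^exp = 1.3594
W = 4.3333 * 198.5600 * 0.4740 * (1.3594 - 1) = 146.5781 kJ

146.5781 kJ


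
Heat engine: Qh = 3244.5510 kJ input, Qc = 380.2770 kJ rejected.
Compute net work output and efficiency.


W = 3244.5510 - 380.2770 = 2864.2740 kJ
eta = 2864.2740 / 3244.5510 = 0.8828 = 88.2795%

W = 2864.2740 kJ, eta = 88.2795%


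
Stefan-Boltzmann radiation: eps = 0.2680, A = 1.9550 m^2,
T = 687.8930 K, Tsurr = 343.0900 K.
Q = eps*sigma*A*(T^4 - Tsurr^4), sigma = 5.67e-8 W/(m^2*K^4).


T^4 = 2.2392e+11
Tsurr^4 = 1.3856e+10
Q = 0.2680 * 5.67e-8 * 1.9550 * 2.1006e+11 = 6240.3174 W

6240.3174 W


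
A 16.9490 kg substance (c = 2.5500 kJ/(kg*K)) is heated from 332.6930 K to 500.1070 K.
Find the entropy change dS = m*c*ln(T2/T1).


T2/T1 = 1.5032
ln(T2/T1) = 0.4076
dS = 16.9490 * 2.5500 * 0.4076 = 17.6165 kJ/K

17.6165 kJ/K


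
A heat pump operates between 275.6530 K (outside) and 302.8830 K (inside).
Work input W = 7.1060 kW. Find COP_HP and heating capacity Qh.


COP = 302.8830 / 27.2300 = 11.1231
Qh = 11.1231 * 7.1060 = 79.0410 kW

COP = 11.1231, Qh = 79.0410 kW


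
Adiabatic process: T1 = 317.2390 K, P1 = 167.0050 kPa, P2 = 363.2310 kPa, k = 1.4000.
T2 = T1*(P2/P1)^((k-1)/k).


(k-1)/k = 0.2857
(P2/P1)^exp = 1.2486
T2 = 317.2390 * 1.2486 = 396.0973 K

396.0973 K


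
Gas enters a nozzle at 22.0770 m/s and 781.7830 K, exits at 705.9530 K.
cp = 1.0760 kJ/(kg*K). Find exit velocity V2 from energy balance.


dT = 75.8300 K
2*cp*1000*dT = 163186.1600
V1^2 = 487.3939
V2 = sqrt(163673.5539) = 404.5659 m/s

404.5659 m/s


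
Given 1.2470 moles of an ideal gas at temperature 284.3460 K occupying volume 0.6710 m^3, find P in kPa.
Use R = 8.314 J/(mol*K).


P = nRT/V = 1.2470 * 8.314 * 284.3460 / 0.6710
= 2947.9736 / 0.6710 = 4393.4033 Pa = 4.3934 kPa

4.3934 kPa


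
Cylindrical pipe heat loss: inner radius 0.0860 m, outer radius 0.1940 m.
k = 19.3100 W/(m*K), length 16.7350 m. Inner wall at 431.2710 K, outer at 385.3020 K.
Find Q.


dT = 45.9690 K
ln(ro/ri) = 0.8135
Q = 2*pi*19.3100*16.7350*45.9690 / 0.8135 = 114733.3194 W

114733.3194 W


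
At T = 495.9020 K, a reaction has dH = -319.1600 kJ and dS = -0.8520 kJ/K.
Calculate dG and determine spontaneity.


T*dS = 495.9020 * -0.8520 = -422.5085 kJ
dG = -319.1600 + 422.5085 = 103.3485 kJ (non-spontaneous)

dG = 103.3485 kJ, non-spontaneous


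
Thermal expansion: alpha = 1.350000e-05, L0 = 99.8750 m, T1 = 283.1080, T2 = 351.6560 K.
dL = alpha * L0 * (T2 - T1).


dT = 68.5480 K
dL = 1.350000e-05 * 99.8750 * 68.5480 = 0.092424 m
L_final = 99.967424 m

dL = 0.092424 m


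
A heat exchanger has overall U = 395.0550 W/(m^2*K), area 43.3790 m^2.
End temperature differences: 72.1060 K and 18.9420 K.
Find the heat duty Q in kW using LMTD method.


LMTD = 39.7709 K
Q = 395.0550 * 43.3790 * 39.7709 = 681557.8790 W = 681.5579 kW

681.5579 kW


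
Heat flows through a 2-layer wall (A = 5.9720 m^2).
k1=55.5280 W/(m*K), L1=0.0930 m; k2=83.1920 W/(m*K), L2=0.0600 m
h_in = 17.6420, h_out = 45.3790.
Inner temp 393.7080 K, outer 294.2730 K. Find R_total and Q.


R_conv_in = 1/(17.6420*5.9720) = 0.0095
R_1 = 0.0930/(55.5280*5.9720) = 0.0003
R_2 = 0.0600/(83.1920*5.9720) = 0.0001
R_conv_out = 1/(45.3790*5.9720) = 0.0037
R_total = 0.0136 K/W
Q = 99.4350 / 0.0136 = 7320.7356 W

R_total = 0.0136 K/W, Q = 7320.7356 W


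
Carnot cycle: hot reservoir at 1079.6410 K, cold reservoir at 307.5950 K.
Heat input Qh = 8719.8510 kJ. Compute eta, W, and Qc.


eta = 1 - 307.5950/1079.6410 = 0.7151
W = 0.7151 * 8719.8510 = 6235.5228 kJ
Qc = 8719.8510 - 6235.5228 = 2484.3282 kJ

eta = 71.5095%, W = 6235.5228 kJ, Qc = 2484.3282 kJ


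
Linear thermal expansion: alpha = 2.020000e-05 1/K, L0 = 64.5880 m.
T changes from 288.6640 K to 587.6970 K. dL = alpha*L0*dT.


dT = 299.0330 K
dL = 2.020000e-05 * 64.5880 * 299.0330 = 0.390142 m
L_final = 64.978142 m

dL = 0.390142 m


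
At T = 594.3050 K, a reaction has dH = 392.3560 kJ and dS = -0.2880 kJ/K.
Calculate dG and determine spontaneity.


T*dS = 594.3050 * -0.2880 = -171.1598 kJ
dG = 392.3560 + 171.1598 = 563.5158 kJ (non-spontaneous)

dG = 563.5158 kJ, non-spontaneous


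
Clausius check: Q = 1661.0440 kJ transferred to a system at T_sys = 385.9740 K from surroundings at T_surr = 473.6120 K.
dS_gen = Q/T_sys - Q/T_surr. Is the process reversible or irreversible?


dS_sys = 1661.0440/385.9740 = 4.3035 kJ/K
dS_surr = -1661.0440/473.6120 = -3.5072 kJ/K
dS_gen = 4.3035 - 3.5072 = 0.7963 kJ/K (irreversible)

dS_gen = 0.7963 kJ/K, irreversible


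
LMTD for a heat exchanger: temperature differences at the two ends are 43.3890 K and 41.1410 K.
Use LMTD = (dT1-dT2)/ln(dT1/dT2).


dT1/dT2 = 1.0546
ln(dT1/dT2) = 0.0532
LMTD = 2.2480 / 0.0532 = 42.2550 K

42.2550 K


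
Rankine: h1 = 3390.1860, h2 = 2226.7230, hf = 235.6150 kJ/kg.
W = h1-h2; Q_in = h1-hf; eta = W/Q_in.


W = 1163.4630 kJ/kg
Q_in = 3154.5710 kJ/kg
eta = 0.3688 = 36.8818%

eta = 36.8818%


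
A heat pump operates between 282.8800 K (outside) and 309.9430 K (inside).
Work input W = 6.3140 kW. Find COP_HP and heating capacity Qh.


COP = 309.9430 / 27.0630 = 11.4526
Qh = 11.4526 * 6.3140 = 72.3120 kW

COP = 11.4526, Qh = 72.3120 kW


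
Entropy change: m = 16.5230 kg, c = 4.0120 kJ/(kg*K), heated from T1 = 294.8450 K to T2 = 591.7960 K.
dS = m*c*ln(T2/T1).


T2/T1 = 2.0071
ln(T2/T1) = 0.6967
dS = 16.5230 * 4.0120 * 0.6967 = 46.1852 kJ/K

46.1852 kJ/K


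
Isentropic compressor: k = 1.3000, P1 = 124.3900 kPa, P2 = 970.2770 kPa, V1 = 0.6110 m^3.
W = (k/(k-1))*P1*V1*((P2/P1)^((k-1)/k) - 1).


(k-1)/k = 0.2308
(P2/P1)^exp = 1.6065
W = 4.3333 * 124.3900 * 0.6110 * (1.6065 - 1) = 199.7356 kJ

199.7356 kJ


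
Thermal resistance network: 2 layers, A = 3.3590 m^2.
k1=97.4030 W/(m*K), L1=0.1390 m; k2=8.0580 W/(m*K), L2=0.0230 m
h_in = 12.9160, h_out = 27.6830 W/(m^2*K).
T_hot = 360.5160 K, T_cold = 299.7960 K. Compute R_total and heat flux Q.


R_conv_in = 1/(12.9160*3.3590) = 0.0230
R_1 = 0.1390/(97.4030*3.3590) = 0.0004
R_2 = 0.0230/(8.0580*3.3590) = 0.0008
R_conv_out = 1/(27.6830*3.3590) = 0.0108
R_total = 0.0351 K/W
Q = 60.7200 / 0.0351 = 1730.9853 W

R_total = 0.0351 K/W, Q = 1730.9853 W


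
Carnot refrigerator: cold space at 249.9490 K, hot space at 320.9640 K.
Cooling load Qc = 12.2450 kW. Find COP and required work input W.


COP = 249.9490 / 71.0150 = 3.5197
W = 12.2450 / 3.5197 = 3.4790 kW

COP = 3.5197, W = 3.4790 kW


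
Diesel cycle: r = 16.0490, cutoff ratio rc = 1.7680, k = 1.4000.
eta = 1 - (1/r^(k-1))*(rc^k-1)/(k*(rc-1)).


r^(k-1) = 3.0351
rc^k = 2.2206
eta = 0.6260 = 62.5964%

62.5964%


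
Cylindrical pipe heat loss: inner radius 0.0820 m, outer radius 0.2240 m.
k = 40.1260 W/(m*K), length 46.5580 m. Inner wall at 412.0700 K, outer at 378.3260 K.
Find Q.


dT = 33.7440 K
ln(ro/ri) = 1.0049
Q = 2*pi*40.1260*46.5580*33.7440 / 1.0049 = 394150.5938 W

394150.5938 W


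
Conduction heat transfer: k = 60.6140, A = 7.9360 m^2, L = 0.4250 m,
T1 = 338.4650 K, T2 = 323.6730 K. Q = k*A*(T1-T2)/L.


dT = 14.7920 K
Q = 60.6140 * 7.9360 * 14.7920 / 0.4250 = 16742.2018 W

16742.2018 W


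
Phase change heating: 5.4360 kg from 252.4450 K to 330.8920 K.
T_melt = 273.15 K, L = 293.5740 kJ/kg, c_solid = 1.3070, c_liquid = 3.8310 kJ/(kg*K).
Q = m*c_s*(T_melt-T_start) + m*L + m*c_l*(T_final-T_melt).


Q1 (sensible, solid) = 5.4360 * 1.3070 * 20.7050 = 147.1060 kJ
Q2 (latent) = 5.4360 * 293.5740 = 1595.8683 kJ
Q3 (sensible, liquid) = 5.4360 * 3.8310 * 57.7420 = 1202.4954 kJ
Q_total = 2945.4696 kJ

2945.4696 kJ


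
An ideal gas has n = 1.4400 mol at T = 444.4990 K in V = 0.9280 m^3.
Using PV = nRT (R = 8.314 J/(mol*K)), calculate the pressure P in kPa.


P = nRT/V = 1.4400 * 8.314 * 444.4990 / 0.9280
= 5321.6131 / 0.9280 = 5734.4969 Pa = 5.7345 kPa

5.7345 kPa


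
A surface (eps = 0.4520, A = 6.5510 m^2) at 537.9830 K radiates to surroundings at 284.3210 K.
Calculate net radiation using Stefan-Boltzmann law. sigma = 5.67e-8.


T^4 = 8.3767e+10
Tsurr^4 = 6.5349e+09
Q = 0.4520 * 5.67e-8 * 6.5510 * 7.7232e+10 = 12966.6730 W

12966.6730 W


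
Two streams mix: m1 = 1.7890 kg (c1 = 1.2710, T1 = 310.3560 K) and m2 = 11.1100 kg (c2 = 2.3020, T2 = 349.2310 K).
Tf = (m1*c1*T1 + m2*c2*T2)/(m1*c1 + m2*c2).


num = 9637.3530
den = 27.8490
Tf = 346.0569 K

346.0569 K


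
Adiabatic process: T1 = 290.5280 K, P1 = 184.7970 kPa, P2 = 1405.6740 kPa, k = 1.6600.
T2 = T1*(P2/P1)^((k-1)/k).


(k-1)/k = 0.3976
(P2/P1)^exp = 2.2405
T2 = 290.5280 * 2.2405 = 650.9393 K

650.9393 K


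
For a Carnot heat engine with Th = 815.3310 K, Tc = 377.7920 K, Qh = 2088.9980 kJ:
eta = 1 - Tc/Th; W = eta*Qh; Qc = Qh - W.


eta = 1 - 377.7920/815.3310 = 0.5366
W = 0.5366 * 2088.9980 = 1121.0393 kJ
Qc = 2088.9980 - 1121.0393 = 967.9587 kJ

eta = 53.6640%, W = 1121.0393 kJ, Qc = 967.9587 kJ


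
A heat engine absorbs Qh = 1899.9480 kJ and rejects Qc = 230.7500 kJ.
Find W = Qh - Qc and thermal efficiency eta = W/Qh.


W = 1899.9480 - 230.7500 = 1669.1980 kJ
eta = 1669.1980 / 1899.9480 = 0.8785 = 87.8549%

W = 1669.1980 kJ, eta = 87.8549%


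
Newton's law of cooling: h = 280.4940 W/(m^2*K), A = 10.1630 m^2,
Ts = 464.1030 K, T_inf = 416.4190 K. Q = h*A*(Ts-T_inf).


dT = 47.6840 K
Q = 280.4940 * 10.1630 * 47.6840 = 135930.8963 W

135930.8963 W


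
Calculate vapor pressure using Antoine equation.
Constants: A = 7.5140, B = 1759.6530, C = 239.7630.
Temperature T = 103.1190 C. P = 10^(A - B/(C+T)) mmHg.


C+T = 342.8820
B/(C+T) = 5.1319
log10(P) = 7.5140 - 5.1319 = 2.3821
P = 10^2.3821 = 241.0187 mmHg

241.0187 mmHg


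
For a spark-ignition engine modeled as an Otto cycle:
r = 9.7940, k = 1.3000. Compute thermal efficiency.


r^(k-1) = 1.9828
eta = 1 - 1/1.9828 = 0.4957 = 49.5673%

49.5673%


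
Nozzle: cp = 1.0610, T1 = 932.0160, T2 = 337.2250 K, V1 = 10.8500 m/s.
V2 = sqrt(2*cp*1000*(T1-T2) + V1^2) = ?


dT = 594.7910 K
2*cp*1000*dT = 1262146.5020
V1^2 = 117.7225
V2 = sqrt(1262264.2245) = 1123.5053 m/s

1123.5053 m/s


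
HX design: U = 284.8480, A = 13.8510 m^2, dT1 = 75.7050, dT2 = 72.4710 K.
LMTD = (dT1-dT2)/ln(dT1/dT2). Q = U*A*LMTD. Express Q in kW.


LMTD = 74.0762 K
Q = 284.8480 * 13.8510 * 74.0762 = 292262.5723 W = 292.2626 kW

292.2626 kW


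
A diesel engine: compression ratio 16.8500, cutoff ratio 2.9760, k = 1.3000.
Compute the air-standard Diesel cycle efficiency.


r^(k-1) = 2.3334
rc^k = 4.1278
eta = 0.4782 = 47.8164%

47.8164%


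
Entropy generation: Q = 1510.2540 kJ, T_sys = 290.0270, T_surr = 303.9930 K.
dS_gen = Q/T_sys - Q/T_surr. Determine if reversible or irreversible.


dS_sys = 1510.2540/290.0270 = 5.2073 kJ/K
dS_surr = -1510.2540/303.9930 = -4.9681 kJ/K
dS_gen = 5.2073 - 4.9681 = 0.2392 kJ/K (irreversible)

dS_gen = 0.2392 kJ/K, irreversible


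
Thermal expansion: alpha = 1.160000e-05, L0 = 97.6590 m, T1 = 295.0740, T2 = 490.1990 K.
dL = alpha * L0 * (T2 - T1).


dT = 195.1250 K
dL = 1.160000e-05 * 97.6590 * 195.1250 = 0.221046 m
L_final = 97.880046 m

dL = 0.221046 m


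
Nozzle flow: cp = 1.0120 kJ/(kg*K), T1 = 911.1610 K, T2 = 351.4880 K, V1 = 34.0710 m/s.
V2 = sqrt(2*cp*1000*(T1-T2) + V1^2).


dT = 559.6730 K
2*cp*1000*dT = 1132778.1520
V1^2 = 1160.8330
V2 = sqrt(1133938.9850) = 1064.8657 m/s

1064.8657 m/s


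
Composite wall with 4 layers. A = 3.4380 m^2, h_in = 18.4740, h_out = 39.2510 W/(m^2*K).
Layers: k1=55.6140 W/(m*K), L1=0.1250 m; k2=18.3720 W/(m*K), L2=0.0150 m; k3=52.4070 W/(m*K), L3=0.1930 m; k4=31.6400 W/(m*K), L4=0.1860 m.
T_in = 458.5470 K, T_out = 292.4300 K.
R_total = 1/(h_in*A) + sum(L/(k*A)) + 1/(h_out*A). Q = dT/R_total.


R_conv_in = 1/(18.4740*3.4380) = 0.0157
R_1 = 0.1250/(55.6140*3.4380) = 0.0007
R_2 = 0.0150/(18.3720*3.4380) = 0.0002
R_3 = 0.1930/(52.4070*3.4380) = 0.0011
R_4 = 0.1860/(31.6400*3.4380) = 0.0017
R_conv_out = 1/(39.2510*3.4380) = 0.0074
R_total = 0.0268 K/W
Q = 166.1170 / 0.0268 = 6192.0628 W

R_total = 0.0268 K/W, Q = 6192.0628 W


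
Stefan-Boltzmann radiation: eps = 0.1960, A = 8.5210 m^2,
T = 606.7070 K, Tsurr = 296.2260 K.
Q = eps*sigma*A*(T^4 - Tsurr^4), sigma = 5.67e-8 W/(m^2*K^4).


T^4 = 1.3549e+11
Tsurr^4 = 7.7000e+09
Q = 0.1960 * 5.67e-8 * 8.5210 * 1.2779e+11 = 12101.4039 W

12101.4039 W


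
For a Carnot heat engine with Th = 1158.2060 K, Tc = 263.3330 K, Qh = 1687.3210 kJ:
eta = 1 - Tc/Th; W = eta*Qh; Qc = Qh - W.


eta = 1 - 263.3330/1158.2060 = 0.7726
W = 0.7726 * 1687.3210 = 1303.6869 kJ
Qc = 1687.3210 - 1303.6869 = 383.6341 kJ

eta = 77.2637%, W = 1303.6869 kJ, Qc = 383.6341 kJ


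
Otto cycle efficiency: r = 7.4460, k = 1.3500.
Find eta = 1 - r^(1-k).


r^(k-1) = 2.0192
eta = 1 - 1/2.0192 = 0.5047 = 50.4747%

50.4747%


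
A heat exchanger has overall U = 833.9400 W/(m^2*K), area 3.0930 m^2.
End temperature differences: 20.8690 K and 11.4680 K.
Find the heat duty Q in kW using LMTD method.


LMTD = 15.7022 K
Q = 833.9400 * 3.0930 * 15.7022 = 40501.9966 W = 40.5020 kW

40.5020 kW


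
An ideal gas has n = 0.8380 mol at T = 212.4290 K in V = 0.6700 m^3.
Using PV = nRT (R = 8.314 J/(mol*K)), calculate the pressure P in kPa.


P = nRT/V = 0.8380 * 8.314 * 212.4290 / 0.6700
= 1480.0209 / 0.6700 = 2208.9864 Pa = 2.2090 kPa

2.2090 kPa


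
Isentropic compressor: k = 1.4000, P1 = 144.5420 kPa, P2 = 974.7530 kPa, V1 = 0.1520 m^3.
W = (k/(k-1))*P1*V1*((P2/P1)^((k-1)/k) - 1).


(k-1)/k = 0.2857
(P2/P1)^exp = 1.7252
W = 3.5000 * 144.5420 * 0.1520 * (1.7252 - 1) = 55.7620 kJ

55.7620 kJ


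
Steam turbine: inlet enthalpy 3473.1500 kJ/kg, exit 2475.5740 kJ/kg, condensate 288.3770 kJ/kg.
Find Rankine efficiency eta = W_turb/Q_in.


W = 997.5760 kJ/kg
Q_in = 3184.7730 kJ/kg
eta = 0.3132 = 31.3233%

eta = 31.3233%


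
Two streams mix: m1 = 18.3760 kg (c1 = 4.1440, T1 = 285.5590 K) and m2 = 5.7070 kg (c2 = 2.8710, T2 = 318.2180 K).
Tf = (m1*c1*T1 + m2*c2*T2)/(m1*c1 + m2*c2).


num = 26959.2963
den = 92.5349
Tf = 291.3418 K

291.3418 K


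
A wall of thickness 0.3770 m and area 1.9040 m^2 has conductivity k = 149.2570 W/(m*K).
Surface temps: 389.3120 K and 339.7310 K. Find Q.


dT = 49.5810 K
Q = 149.2570 * 1.9040 * 49.5810 / 0.3770 = 37374.5166 W

37374.5166 W


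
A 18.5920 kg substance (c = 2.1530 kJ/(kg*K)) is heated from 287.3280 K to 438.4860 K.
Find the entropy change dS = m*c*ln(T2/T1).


T2/T1 = 1.5261
ln(T2/T1) = 0.4227
dS = 18.5920 * 2.1530 * 0.4227 = 16.9202 kJ/K

16.9202 kJ/K


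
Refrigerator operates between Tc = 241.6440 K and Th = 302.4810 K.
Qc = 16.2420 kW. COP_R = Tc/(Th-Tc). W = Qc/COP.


COP = 241.6440 / 60.8370 = 3.9720
W = 16.2420 / 3.9720 = 4.0891 kW

COP = 3.9720, W = 4.0891 kW


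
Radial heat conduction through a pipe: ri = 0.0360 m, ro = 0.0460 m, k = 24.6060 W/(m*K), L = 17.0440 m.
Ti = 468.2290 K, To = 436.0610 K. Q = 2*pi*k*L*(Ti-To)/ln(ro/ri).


dT = 32.1680 K
ln(ro/ri) = 0.2451
Q = 2*pi*24.6060*17.0440*32.1680 / 0.2451 = 345806.6739 W

345806.6739 W


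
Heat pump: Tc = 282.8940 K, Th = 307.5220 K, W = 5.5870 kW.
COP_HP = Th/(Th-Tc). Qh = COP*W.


COP = 307.5220 / 24.6280 = 12.4867
Qh = 12.4867 * 5.5870 = 69.7631 kW

COP = 12.4867, Qh = 69.7631 kW


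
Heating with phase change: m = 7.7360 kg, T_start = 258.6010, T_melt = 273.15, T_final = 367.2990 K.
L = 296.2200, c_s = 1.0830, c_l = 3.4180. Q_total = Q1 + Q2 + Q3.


Q1 (sensible, solid) = 7.7360 * 1.0830 * 14.5490 = 121.8928 kJ
Q2 (latent) = 7.7360 * 296.2200 = 2291.5579 kJ
Q3 (sensible, liquid) = 7.7360 * 3.4180 * 94.1490 = 2489.4547 kJ
Q_total = 4902.9054 kJ

4902.9054 kJ


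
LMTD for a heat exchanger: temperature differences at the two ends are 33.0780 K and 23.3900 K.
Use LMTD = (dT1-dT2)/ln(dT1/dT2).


dT1/dT2 = 1.4142
ln(dT1/dT2) = 0.3466
LMTD = 9.6880 / 0.3466 = 27.9548 K

27.9548 K


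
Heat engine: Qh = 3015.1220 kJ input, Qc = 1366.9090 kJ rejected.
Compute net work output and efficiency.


W = 3015.1220 - 1366.9090 = 1648.2130 kJ
eta = 1648.2130 / 3015.1220 = 0.5466 = 54.6649%

W = 1648.2130 kJ, eta = 54.6649%


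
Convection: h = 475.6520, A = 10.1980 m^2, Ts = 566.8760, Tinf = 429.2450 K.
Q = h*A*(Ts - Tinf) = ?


dT = 137.6310 K
Q = 475.6520 * 10.1980 * 137.6310 = 667606.5673 W

667606.5673 W


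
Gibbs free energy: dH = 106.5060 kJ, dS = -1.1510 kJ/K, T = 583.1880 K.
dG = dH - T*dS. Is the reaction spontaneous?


T*dS = 583.1880 * -1.1510 = -671.2494 kJ
dG = 106.5060 + 671.2494 = 777.7554 kJ (non-spontaneous)

dG = 777.7554 kJ, non-spontaneous


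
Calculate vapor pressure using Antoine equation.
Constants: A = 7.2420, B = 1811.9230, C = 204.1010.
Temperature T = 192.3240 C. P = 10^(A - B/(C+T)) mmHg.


C+T = 396.4250
B/(C+T) = 4.5707
log10(P) = 7.2420 - 4.5707 = 2.6713
P = 10^2.6713 = 469.1830 mmHg

469.1830 mmHg


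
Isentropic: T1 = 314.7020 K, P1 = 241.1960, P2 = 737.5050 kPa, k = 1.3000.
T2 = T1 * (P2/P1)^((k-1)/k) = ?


(k-1)/k = 0.2308
(P2/P1)^exp = 1.2942
T2 = 314.7020 * 1.2942 = 407.2993 K

407.2993 K


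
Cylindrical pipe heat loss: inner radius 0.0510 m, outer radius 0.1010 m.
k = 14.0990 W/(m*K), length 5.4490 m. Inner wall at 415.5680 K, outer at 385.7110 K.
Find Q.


dT = 29.8570 K
ln(ro/ri) = 0.6833
Q = 2*pi*14.0990*5.4490*29.8570 / 0.6833 = 21092.2537 W

21092.2537 W


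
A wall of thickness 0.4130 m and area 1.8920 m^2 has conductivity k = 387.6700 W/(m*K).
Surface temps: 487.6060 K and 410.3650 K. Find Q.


dT = 77.2410 K
Q = 387.6700 * 1.8920 * 77.2410 / 0.4130 = 137176.9563 W

137176.9563 W


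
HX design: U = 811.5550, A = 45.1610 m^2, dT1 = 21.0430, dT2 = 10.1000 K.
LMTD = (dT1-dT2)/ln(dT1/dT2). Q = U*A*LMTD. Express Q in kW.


LMTD = 14.9081 K
Q = 811.5550 * 45.1610 * 14.9081 = 546389.8140 W = 546.3898 kW

546.3898 kW


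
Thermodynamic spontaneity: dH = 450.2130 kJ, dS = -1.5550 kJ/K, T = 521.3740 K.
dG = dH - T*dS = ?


T*dS = 521.3740 * -1.5550 = -810.7366 kJ
dG = 450.2130 + 810.7366 = 1260.9496 kJ (non-spontaneous)

dG = 1260.9496 kJ, non-spontaneous


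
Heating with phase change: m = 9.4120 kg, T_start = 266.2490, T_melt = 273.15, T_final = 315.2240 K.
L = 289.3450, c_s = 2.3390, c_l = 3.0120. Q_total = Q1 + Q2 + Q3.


Q1 (sensible, solid) = 9.4120 * 2.3390 * 6.9010 = 151.9232 kJ
Q2 (latent) = 9.4120 * 289.3450 = 2723.3151 kJ
Q3 (sensible, liquid) = 9.4120 * 3.0120 * 42.0740 = 1192.7535 kJ
Q_total = 4067.9918 kJ

4067.9918 kJ


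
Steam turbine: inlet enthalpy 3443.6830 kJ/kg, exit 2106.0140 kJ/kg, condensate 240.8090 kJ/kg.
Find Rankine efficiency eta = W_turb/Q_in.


W = 1337.6690 kJ/kg
Q_in = 3202.8740 kJ/kg
eta = 0.4176 = 41.7646%

eta = 41.7646%


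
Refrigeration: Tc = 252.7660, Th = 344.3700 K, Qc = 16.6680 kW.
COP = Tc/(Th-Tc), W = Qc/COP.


COP = 252.7660 / 91.6040 = 2.7593
W = 16.6680 / 2.7593 = 6.0406 kW

COP = 2.7593, W = 6.0406 kW


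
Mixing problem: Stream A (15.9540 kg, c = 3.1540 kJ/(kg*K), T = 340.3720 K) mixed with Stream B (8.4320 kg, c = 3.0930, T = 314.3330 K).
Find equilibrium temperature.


num = 25325.0100
den = 76.3991
Tf = 331.4831 K

331.4831 K


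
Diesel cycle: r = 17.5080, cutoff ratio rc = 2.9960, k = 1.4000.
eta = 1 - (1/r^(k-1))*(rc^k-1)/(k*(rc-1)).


r^(k-1) = 3.1426
rc^k = 4.6468
eta = 0.5847 = 58.4726%

58.4726%


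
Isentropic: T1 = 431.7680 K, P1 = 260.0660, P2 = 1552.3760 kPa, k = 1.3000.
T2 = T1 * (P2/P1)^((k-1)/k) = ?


(k-1)/k = 0.2308
(P2/P1)^exp = 1.5103
T2 = 431.7680 * 1.5103 = 652.0898 K

652.0898 K


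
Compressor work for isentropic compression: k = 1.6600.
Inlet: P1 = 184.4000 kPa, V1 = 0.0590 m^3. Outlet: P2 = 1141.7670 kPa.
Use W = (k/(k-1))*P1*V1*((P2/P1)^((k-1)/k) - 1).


(k-1)/k = 0.3976
(P2/P1)^exp = 2.0645
W = 2.5152 * 184.4000 * 0.0590 * (2.0645 - 1) = 29.1293 kJ

29.1293 kJ


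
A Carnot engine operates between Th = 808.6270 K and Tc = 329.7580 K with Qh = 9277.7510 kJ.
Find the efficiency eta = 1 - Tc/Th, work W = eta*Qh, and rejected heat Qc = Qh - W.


eta = 1 - 329.7580/808.6270 = 0.5922
W = 0.5922 * 9277.7510 = 5494.2852 kJ
Qc = 9277.7510 - 5494.2852 = 3783.4658 kJ

eta = 59.2200%, W = 5494.2852 kJ, Qc = 3783.4658 kJ


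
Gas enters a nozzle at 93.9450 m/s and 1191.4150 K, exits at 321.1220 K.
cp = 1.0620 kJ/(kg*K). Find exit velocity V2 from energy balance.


dT = 870.2930 K
2*cp*1000*dT = 1848502.3320
V1^2 = 8825.6630
V2 = sqrt(1857327.9950) = 1362.8382 m/s

1362.8382 m/s


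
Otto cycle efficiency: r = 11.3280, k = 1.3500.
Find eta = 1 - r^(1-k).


r^(k-1) = 2.3386
eta = 1 - 1/2.3386 = 0.5724 = 57.2391%

57.2391%


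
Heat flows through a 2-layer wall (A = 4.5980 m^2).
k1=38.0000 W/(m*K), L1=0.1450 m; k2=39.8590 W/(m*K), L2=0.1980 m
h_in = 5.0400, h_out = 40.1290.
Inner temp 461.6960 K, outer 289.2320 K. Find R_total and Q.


R_conv_in = 1/(5.0400*4.5980) = 0.0432
R_1 = 0.1450/(38.0000*4.5980) = 0.0008
R_2 = 0.1980/(39.8590*4.5980) = 0.0011
R_conv_out = 1/(40.1290*4.5980) = 0.0054
R_total = 0.0505 K/W
Q = 172.4640 / 0.0505 = 3416.3553 W

R_total = 0.0505 K/W, Q = 3416.3553 W


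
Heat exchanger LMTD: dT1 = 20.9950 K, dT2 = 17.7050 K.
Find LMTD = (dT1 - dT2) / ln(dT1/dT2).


dT1/dT2 = 1.1858
ln(dT1/dT2) = 0.1704
LMTD = 3.2900 / 0.1704 = 19.3033 K

19.3033 K


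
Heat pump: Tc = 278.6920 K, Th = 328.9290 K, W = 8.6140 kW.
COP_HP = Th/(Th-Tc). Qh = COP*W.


COP = 328.9290 / 50.2370 = 6.5475
Qh = 6.5475 * 8.6140 = 56.4005 kW

COP = 6.5475, Qh = 56.4005 kW


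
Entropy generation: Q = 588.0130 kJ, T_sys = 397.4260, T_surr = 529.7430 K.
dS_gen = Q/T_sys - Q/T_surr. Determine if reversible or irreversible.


dS_sys = 588.0130/397.4260 = 1.4796 kJ/K
dS_surr = -588.0130/529.7430 = -1.1100 kJ/K
dS_gen = 1.4796 - 1.1100 = 0.3696 kJ/K (irreversible)

dS_gen = 0.3696 kJ/K, irreversible


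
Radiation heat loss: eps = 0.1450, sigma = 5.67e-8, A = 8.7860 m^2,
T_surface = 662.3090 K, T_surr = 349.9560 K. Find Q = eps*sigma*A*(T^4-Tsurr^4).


T^4 = 1.9242e+11
Tsurr^4 = 1.4999e+10
Q = 0.1450 * 5.67e-8 * 8.7860 * 1.7742e+11 = 12815.6246 W

12815.6246 W


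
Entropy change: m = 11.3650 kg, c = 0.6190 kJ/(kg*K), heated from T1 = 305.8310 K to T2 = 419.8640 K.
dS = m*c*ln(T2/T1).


T2/T1 = 1.3729
ln(T2/T1) = 0.3169
dS = 11.3650 * 0.6190 * 0.3169 = 2.2294 kJ/K

2.2294 kJ/K


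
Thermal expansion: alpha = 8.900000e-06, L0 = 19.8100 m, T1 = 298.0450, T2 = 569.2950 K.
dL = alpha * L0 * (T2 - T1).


dT = 271.2500 K
dL = 8.900000e-06 * 19.8100 * 271.2500 = 0.047824 m
L_final = 19.857824 m

dL = 0.047824 m


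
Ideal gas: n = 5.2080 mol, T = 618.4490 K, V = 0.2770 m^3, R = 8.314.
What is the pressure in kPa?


P = nRT/V = 5.2080 * 8.314 * 618.4490 / 0.2770
= 26778.4162 / 0.2770 = 96672.9827 Pa = 96.6730 kPa

96.6730 kPa


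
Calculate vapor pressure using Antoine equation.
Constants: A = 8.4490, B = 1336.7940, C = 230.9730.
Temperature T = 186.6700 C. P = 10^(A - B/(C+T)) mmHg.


C+T = 417.6430
B/(C+T) = 3.2008
log10(P) = 8.4490 - 3.2008 = 5.2482
P = 10^5.2482 = 177090.1996 mmHg

177090.1996 mmHg


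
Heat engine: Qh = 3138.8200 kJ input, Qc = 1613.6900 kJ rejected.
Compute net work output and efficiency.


W = 3138.8200 - 1613.6900 = 1525.1300 kJ
eta = 1525.1300 / 3138.8200 = 0.4859 = 48.5893%

W = 1525.1300 kJ, eta = 48.5893%


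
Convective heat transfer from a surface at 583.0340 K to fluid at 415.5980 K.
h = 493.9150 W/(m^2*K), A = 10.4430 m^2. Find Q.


dT = 167.4360 K
Q = 493.9150 * 10.4430 * 167.4360 = 863627.2437 W

863627.2437 W


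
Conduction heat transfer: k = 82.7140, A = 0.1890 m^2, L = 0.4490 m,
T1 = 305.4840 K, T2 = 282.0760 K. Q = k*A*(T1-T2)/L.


dT = 23.4080 K
Q = 82.7140 * 0.1890 * 23.4080 / 0.4490 = 815.0022 W

815.0022 W


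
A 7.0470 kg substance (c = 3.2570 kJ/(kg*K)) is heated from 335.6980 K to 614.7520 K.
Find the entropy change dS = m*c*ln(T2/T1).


T2/T1 = 1.8313
ln(T2/T1) = 0.6050
dS = 7.0470 * 3.2570 * 0.6050 = 13.8862 kJ/K

13.8862 kJ/K


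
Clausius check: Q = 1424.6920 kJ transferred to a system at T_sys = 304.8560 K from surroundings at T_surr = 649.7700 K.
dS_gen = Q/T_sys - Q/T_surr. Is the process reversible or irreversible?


dS_sys = 1424.6920/304.8560 = 4.6733 kJ/K
dS_surr = -1424.6920/649.7700 = -2.1926 kJ/K
dS_gen = 4.6733 - 2.1926 = 2.4807 kJ/K (irreversible)

dS_gen = 2.4807 kJ/K, irreversible


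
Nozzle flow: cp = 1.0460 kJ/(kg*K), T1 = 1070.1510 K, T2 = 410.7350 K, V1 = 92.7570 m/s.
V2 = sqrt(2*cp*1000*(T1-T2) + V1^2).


dT = 659.4160 K
2*cp*1000*dT = 1379498.2720
V1^2 = 8603.8610
V2 = sqrt(1388102.1330) = 1178.1775 m/s

1178.1775 m/s


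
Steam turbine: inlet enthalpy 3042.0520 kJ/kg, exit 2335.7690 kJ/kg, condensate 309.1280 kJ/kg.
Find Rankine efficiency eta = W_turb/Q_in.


W = 706.2830 kJ/kg
Q_in = 2732.9240 kJ/kg
eta = 0.2584 = 25.8435%

eta = 25.8435%


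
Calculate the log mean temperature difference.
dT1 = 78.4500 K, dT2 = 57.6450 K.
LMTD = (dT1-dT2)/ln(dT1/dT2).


dT1/dT2 = 1.3609
ln(dT1/dT2) = 0.3082
LMTD = 20.8050 / 0.3082 = 67.5141 K

67.5141 K


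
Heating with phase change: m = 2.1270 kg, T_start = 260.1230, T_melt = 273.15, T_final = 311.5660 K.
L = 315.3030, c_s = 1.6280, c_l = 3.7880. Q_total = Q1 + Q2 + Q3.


Q1 (sensible, solid) = 2.1270 * 1.6280 * 13.0270 = 45.1093 kJ
Q2 (latent) = 2.1270 * 315.3030 = 670.6495 kJ
Q3 (sensible, liquid) = 2.1270 * 3.7880 * 38.4160 = 309.5206 kJ
Q_total = 1025.2794 kJ

1025.2794 kJ


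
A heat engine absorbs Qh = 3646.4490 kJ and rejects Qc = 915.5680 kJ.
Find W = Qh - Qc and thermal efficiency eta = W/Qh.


W = 3646.4490 - 915.5680 = 2730.8810 kJ
eta = 2730.8810 / 3646.4490 = 0.7489 = 74.8915%

W = 2730.8810 kJ, eta = 74.8915%


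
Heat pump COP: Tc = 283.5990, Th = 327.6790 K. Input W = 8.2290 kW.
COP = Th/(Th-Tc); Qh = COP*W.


COP = 327.6790 / 44.0800 = 7.4337
Qh = 7.4337 * 8.2290 = 61.1722 kW

COP = 7.4337, Qh = 61.1722 kW


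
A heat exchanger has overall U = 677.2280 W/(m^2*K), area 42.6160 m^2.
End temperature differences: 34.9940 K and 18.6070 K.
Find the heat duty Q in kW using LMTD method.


LMTD = 25.9436 K
Q = 677.2280 * 42.6160 * 25.9436 = 748752.4699 W = 748.7525 kW

748.7525 kW


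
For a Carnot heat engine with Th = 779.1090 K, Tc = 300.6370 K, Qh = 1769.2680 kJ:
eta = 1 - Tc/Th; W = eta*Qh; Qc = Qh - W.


eta = 1 - 300.6370/779.1090 = 0.6141
W = 0.6141 * 1769.2680 = 1086.5555 kJ
Qc = 1769.2680 - 1086.5555 = 682.7125 kJ

eta = 61.4127%, W = 1086.5555 kJ, Qc = 682.7125 kJ


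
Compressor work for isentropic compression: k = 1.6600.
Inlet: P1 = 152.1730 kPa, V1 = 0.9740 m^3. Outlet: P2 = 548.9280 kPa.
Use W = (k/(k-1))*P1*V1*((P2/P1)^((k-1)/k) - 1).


(k-1)/k = 0.3976
(P2/P1)^exp = 1.6654
W = 2.5152 * 152.1730 * 0.9740 * (1.6654 - 1) = 248.0667 kJ

248.0667 kJ


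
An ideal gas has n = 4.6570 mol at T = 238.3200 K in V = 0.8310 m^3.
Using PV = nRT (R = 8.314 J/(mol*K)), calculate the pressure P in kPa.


P = nRT/V = 4.6570 * 8.314 * 238.3200 / 0.8310
= 9227.3448 / 0.8310 = 11103.9047 Pa = 11.1039 kPa

11.1039 kPa
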